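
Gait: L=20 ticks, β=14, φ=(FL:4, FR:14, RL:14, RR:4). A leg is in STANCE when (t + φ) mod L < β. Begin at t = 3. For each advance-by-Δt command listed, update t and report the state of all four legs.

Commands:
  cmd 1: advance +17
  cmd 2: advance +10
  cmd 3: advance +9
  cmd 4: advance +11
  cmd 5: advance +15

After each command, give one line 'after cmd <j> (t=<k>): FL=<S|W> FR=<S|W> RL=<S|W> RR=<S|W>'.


start t=3: FL=S FR=W RL=W RR=S
cmd 1: advance +17 → t=20, phase=(4,14,14,4) → FL=S FR=W RL=W RR=S
cmd 2: advance +10 → t=30, phase=(14,4,4,14) → FL=W FR=S RL=S RR=W
cmd 3: advance +9 → t=39, phase=(3,13,13,3) → FL=S FR=S RL=S RR=S
cmd 4: advance +11 → t=50, phase=(14,4,4,14) → FL=W FR=S RL=S RR=W
cmd 5: advance +15 → t=65, phase=(9,19,19,9) → FL=S FR=W RL=W RR=S

after cmd 1 (t=20): FL=S FR=W RL=W RR=S
after cmd 2 (t=30): FL=W FR=S RL=S RR=W
after cmd 3 (t=39): FL=S FR=S RL=S RR=S
after cmd 4 (t=50): FL=W FR=S RL=S RR=W
after cmd 5 (t=65): FL=S FR=W RL=W RR=S


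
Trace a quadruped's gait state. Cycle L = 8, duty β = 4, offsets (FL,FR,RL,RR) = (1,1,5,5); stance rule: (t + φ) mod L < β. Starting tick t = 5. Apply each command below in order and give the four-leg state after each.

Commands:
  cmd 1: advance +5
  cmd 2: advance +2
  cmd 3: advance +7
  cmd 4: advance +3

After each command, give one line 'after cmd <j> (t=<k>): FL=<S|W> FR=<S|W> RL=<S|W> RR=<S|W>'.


start t=5: FL=W FR=W RL=S RR=S
cmd 1: advance +5 → t=10, phase=(3,3,7,7) → FL=S FR=S RL=W RR=W
cmd 2: advance +2 → t=12, phase=(5,5,1,1) → FL=W FR=W RL=S RR=S
cmd 3: advance +7 → t=19, phase=(4,4,0,0) → FL=W FR=W RL=S RR=S
cmd 4: advance +3 → t=22, phase=(7,7,3,3) → FL=W FR=W RL=S RR=S

after cmd 1 (t=10): FL=S FR=S RL=W RR=W
after cmd 2 (t=12): FL=W FR=W RL=S RR=S
after cmd 3 (t=19): FL=W FR=W RL=S RR=S
after cmd 4 (t=22): FL=W FR=W RL=S RR=S


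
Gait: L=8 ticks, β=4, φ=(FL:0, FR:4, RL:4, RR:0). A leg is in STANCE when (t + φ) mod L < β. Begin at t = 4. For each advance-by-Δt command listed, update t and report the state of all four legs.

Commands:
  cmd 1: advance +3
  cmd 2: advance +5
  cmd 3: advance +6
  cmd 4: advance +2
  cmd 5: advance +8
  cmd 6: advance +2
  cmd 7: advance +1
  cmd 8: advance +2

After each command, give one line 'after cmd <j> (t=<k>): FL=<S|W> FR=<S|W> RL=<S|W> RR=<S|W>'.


after cmd 1 (t=7): FL=W FR=S RL=S RR=W
after cmd 2 (t=12): FL=W FR=S RL=S RR=W
after cmd 3 (t=18): FL=S FR=W RL=W RR=S
after cmd 4 (t=20): FL=W FR=S RL=S RR=W
after cmd 5 (t=28): FL=W FR=S RL=S RR=W
after cmd 6 (t=30): FL=W FR=S RL=S RR=W
after cmd 7 (t=31): FL=W FR=S RL=S RR=W
after cmd 8 (t=33): FL=S FR=W RL=W RR=S

start t=4: FL=W FR=S RL=S RR=W
cmd 1: advance +3 → t=7, phase=(7,3,3,7) → FL=W FR=S RL=S RR=W
cmd 2: advance +5 → t=12, phase=(4,0,0,4) → FL=W FR=S RL=S RR=W
cmd 3: advance +6 → t=18, phase=(2,6,6,2) → FL=S FR=W RL=W RR=S
cmd 4: advance +2 → t=20, phase=(4,0,0,4) → FL=W FR=S RL=S RR=W
cmd 5: advance +8 → t=28, phase=(4,0,0,4) → FL=W FR=S RL=S RR=W
cmd 6: advance +2 → t=30, phase=(6,2,2,6) → FL=W FR=S RL=S RR=W
cmd 7: advance +1 → t=31, phase=(7,3,3,7) → FL=W FR=S RL=S RR=W
cmd 8: advance +2 → t=33, phase=(1,5,5,1) → FL=S FR=W RL=W RR=S


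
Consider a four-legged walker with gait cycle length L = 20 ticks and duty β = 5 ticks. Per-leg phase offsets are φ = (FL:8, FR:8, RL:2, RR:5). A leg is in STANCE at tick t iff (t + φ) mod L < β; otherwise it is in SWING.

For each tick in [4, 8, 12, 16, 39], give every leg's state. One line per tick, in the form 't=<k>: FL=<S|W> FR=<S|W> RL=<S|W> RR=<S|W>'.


t=4: phase=(12,12,6,9) vs β=5 → FL=W FR=W RL=W RR=W
t=8: phase=(16,16,10,13) vs β=5 → FL=W FR=W RL=W RR=W
t=12: phase=(0,0,14,17) vs β=5 → FL=S FR=S RL=W RR=W
t=16: phase=(4,4,18,1) vs β=5 → FL=S FR=S RL=W RR=S
t=39: phase=(7,7,1,4) vs β=5 → FL=W FR=W RL=S RR=S

t=4: FL=W FR=W RL=W RR=W
t=8: FL=W FR=W RL=W RR=W
t=12: FL=S FR=S RL=W RR=W
t=16: FL=S FR=S RL=W RR=S
t=39: FL=W FR=W RL=S RR=S


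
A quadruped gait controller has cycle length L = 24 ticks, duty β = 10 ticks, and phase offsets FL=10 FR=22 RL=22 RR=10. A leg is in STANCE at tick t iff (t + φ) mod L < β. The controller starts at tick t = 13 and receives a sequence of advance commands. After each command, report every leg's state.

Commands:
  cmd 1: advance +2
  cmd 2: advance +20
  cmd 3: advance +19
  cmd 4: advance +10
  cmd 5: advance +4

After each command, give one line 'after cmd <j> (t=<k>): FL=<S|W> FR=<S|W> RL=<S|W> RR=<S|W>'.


start t=13: FL=W FR=W RL=W RR=W
cmd 1: advance +2 → t=15, phase=(1,13,13,1) → FL=S FR=W RL=W RR=S
cmd 2: advance +20 → t=35, phase=(21,9,9,21) → FL=W FR=S RL=S RR=W
cmd 3: advance +19 → t=54, phase=(16,4,4,16) → FL=W FR=S RL=S RR=W
cmd 4: advance +10 → t=64, phase=(2,14,14,2) → FL=S FR=W RL=W RR=S
cmd 5: advance +4 → t=68, phase=(6,18,18,6) → FL=S FR=W RL=W RR=S

after cmd 1 (t=15): FL=S FR=W RL=W RR=S
after cmd 2 (t=35): FL=W FR=S RL=S RR=W
after cmd 3 (t=54): FL=W FR=S RL=S RR=W
after cmd 4 (t=64): FL=S FR=W RL=W RR=S
after cmd 5 (t=68): FL=S FR=W RL=W RR=S


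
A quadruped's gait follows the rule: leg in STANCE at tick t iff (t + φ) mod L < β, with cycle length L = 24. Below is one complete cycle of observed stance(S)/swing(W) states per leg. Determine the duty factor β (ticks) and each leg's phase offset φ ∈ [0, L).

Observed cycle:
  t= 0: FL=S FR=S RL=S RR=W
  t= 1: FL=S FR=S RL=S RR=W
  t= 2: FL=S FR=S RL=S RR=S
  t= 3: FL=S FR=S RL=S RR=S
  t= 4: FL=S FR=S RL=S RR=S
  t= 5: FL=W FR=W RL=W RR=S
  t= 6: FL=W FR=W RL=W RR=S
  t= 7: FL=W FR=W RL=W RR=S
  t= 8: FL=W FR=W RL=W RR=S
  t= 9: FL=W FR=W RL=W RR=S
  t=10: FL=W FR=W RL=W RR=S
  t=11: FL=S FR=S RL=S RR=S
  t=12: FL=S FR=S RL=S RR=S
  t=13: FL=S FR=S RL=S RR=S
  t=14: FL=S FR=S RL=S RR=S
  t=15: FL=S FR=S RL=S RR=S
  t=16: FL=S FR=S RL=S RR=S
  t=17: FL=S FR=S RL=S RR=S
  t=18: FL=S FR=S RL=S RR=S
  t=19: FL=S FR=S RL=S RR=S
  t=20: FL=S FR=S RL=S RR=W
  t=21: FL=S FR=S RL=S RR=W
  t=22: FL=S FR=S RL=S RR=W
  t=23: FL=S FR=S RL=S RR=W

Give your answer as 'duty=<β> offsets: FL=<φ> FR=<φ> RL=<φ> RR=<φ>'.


duty β = stance ticks per leg = 18
FL: stance ticks = 18; W→S at t=11 → φ=13
FR: stance ticks = 18; W→S at t=11 → φ=13
RL: stance ticks = 18; W→S at t=11 → φ=13
RR: stance ticks = 18; W→S at t=2 → φ=22

duty=18 offsets: FL=13 FR=13 RL=13 RR=22


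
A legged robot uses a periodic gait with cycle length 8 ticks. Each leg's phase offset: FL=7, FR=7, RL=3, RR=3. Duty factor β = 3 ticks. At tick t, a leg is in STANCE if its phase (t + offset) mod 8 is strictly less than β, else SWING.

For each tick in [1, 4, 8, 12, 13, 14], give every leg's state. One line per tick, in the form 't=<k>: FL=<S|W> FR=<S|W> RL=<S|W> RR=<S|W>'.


t=1: FL=S FR=S RL=W RR=W
t=4: FL=W FR=W RL=W RR=W
t=8: FL=W FR=W RL=W RR=W
t=12: FL=W FR=W RL=W RR=W
t=13: FL=W FR=W RL=S RR=S
t=14: FL=W FR=W RL=S RR=S

t=1: phase=(0,0,4,4) vs β=3 → FL=S FR=S RL=W RR=W
t=4: phase=(3,3,7,7) vs β=3 → FL=W FR=W RL=W RR=W
t=8: phase=(7,7,3,3) vs β=3 → FL=W FR=W RL=W RR=W
t=12: phase=(3,3,7,7) vs β=3 → FL=W FR=W RL=W RR=W
t=13: phase=(4,4,0,0) vs β=3 → FL=W FR=W RL=S RR=S
t=14: phase=(5,5,1,1) vs β=3 → FL=W FR=W RL=S RR=S


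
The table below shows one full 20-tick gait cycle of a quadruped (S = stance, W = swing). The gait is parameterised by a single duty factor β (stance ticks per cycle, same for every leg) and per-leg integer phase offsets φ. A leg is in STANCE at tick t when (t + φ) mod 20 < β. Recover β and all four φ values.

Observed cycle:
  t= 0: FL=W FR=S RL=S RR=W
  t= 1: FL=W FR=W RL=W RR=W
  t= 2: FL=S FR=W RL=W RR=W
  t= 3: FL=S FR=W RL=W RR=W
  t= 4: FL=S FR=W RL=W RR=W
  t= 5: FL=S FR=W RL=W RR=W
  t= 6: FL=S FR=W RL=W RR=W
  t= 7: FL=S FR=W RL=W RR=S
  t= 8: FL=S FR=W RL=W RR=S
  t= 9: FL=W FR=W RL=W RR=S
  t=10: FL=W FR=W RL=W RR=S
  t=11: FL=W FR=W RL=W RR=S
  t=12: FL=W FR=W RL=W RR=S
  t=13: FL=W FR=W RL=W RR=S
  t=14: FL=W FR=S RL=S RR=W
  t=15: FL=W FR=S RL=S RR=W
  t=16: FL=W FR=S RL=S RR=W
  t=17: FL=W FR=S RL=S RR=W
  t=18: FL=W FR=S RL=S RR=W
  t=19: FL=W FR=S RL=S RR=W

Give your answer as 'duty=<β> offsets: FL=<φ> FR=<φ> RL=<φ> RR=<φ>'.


duty=7 offsets: FL=18 FR=6 RL=6 RR=13

duty β = stance ticks per leg = 7
FL: stance ticks = 7; W→S at t=2 → φ=18
FR: stance ticks = 7; W→S at t=14 → φ=6
RL: stance ticks = 7; W→S at t=14 → φ=6
RR: stance ticks = 7; W→S at t=7 → φ=13


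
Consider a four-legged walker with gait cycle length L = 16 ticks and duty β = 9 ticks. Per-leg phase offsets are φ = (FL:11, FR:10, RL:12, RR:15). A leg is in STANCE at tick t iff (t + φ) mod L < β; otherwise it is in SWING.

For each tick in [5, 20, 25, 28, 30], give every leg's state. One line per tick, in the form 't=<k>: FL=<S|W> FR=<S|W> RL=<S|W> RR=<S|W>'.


t=5: phase=(0,15,1,4) vs β=9 → FL=S FR=W RL=S RR=S
t=20: phase=(15,14,0,3) vs β=9 → FL=W FR=W RL=S RR=S
t=25: phase=(4,3,5,8) vs β=9 → FL=S FR=S RL=S RR=S
t=28: phase=(7,6,8,11) vs β=9 → FL=S FR=S RL=S RR=W
t=30: phase=(9,8,10,13) vs β=9 → FL=W FR=S RL=W RR=W

t=5: FL=S FR=W RL=S RR=S
t=20: FL=W FR=W RL=S RR=S
t=25: FL=S FR=S RL=S RR=S
t=28: FL=S FR=S RL=S RR=W
t=30: FL=W FR=S RL=W RR=W


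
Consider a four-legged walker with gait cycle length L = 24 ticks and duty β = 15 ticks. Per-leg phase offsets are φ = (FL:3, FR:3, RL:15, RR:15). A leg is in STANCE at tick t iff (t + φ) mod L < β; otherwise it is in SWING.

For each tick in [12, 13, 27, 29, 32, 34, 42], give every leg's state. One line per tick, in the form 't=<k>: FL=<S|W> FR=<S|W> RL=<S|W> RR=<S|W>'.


t=12: FL=W FR=W RL=S RR=S
t=13: FL=W FR=W RL=S RR=S
t=27: FL=S FR=S RL=W RR=W
t=29: FL=S FR=S RL=W RR=W
t=32: FL=S FR=S RL=W RR=W
t=34: FL=S FR=S RL=S RR=S
t=42: FL=W FR=W RL=S RR=S

t=12: phase=(15,15,3,3) vs β=15 → FL=W FR=W RL=S RR=S
t=13: phase=(16,16,4,4) vs β=15 → FL=W FR=W RL=S RR=S
t=27: phase=(6,6,18,18) vs β=15 → FL=S FR=S RL=W RR=W
t=29: phase=(8,8,20,20) vs β=15 → FL=S FR=S RL=W RR=W
t=32: phase=(11,11,23,23) vs β=15 → FL=S FR=S RL=W RR=W
t=34: phase=(13,13,1,1) vs β=15 → FL=S FR=S RL=S RR=S
t=42: phase=(21,21,9,9) vs β=15 → FL=W FR=W RL=S RR=S


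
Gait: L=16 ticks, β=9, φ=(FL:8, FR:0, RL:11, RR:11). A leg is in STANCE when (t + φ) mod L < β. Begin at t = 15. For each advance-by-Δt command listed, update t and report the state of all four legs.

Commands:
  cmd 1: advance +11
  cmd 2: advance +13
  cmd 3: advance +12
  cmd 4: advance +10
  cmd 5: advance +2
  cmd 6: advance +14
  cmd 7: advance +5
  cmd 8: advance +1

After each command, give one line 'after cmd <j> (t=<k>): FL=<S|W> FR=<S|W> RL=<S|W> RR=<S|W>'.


start t=15: FL=S FR=W RL=W RR=W
cmd 1: advance +11 → t=26, phase=(2,10,5,5) → FL=S FR=W RL=S RR=S
cmd 2: advance +13 → t=39, phase=(15,7,2,2) → FL=W FR=S RL=S RR=S
cmd 3: advance +12 → t=51, phase=(11,3,14,14) → FL=W FR=S RL=W RR=W
cmd 4: advance +10 → t=61, phase=(5,13,8,8) → FL=S FR=W RL=S RR=S
cmd 5: advance +2 → t=63, phase=(7,15,10,10) → FL=S FR=W RL=W RR=W
cmd 6: advance +14 → t=77, phase=(5,13,8,8) → FL=S FR=W RL=S RR=S
cmd 7: advance +5 → t=82, phase=(10,2,13,13) → FL=W FR=S RL=W RR=W
cmd 8: advance +1 → t=83, phase=(11,3,14,14) → FL=W FR=S RL=W RR=W

after cmd 1 (t=26): FL=S FR=W RL=S RR=S
after cmd 2 (t=39): FL=W FR=S RL=S RR=S
after cmd 3 (t=51): FL=W FR=S RL=W RR=W
after cmd 4 (t=61): FL=S FR=W RL=S RR=S
after cmd 5 (t=63): FL=S FR=W RL=W RR=W
after cmd 6 (t=77): FL=S FR=W RL=S RR=S
after cmd 7 (t=82): FL=W FR=S RL=W RR=W
after cmd 8 (t=83): FL=W FR=S RL=W RR=W


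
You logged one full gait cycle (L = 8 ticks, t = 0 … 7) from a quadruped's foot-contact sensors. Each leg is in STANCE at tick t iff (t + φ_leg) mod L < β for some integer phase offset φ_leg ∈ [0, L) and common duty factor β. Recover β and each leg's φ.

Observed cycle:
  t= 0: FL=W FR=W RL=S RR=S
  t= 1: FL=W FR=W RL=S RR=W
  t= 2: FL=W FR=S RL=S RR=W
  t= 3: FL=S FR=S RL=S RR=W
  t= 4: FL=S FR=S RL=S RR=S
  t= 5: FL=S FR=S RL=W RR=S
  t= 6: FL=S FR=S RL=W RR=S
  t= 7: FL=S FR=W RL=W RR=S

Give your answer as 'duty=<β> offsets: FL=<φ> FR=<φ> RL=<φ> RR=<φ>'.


duty β = stance ticks per leg = 5
FL: stance ticks = 5; W→S at t=3 → φ=5
FR: stance ticks = 5; W→S at t=2 → φ=6
RL: stance ticks = 5; W→S at t=0 → φ=0
RR: stance ticks = 5; W→S at t=4 → φ=4

duty=5 offsets: FL=5 FR=6 RL=0 RR=4


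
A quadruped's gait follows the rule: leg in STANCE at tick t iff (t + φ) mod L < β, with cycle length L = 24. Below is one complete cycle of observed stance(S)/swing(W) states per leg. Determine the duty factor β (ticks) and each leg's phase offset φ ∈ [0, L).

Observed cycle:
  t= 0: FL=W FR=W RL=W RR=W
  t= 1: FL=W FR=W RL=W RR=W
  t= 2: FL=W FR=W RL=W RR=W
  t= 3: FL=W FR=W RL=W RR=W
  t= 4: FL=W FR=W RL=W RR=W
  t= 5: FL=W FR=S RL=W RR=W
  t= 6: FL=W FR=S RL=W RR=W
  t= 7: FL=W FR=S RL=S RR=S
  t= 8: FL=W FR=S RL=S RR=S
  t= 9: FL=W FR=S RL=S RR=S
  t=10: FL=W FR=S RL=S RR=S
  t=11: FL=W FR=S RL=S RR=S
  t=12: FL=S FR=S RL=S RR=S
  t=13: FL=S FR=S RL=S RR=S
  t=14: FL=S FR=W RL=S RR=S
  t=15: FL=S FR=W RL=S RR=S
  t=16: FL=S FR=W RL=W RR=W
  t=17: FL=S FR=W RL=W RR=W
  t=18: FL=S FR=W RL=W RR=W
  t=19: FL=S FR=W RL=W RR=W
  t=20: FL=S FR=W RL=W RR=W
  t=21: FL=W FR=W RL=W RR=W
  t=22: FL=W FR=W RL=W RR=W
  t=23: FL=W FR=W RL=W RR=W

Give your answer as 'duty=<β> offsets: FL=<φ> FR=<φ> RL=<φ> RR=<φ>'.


duty β = stance ticks per leg = 9
FL: stance ticks = 9; W→S at t=12 → φ=12
FR: stance ticks = 9; W→S at t=5 → φ=19
RL: stance ticks = 9; W→S at t=7 → φ=17
RR: stance ticks = 9; W→S at t=7 → φ=17

duty=9 offsets: FL=12 FR=19 RL=17 RR=17


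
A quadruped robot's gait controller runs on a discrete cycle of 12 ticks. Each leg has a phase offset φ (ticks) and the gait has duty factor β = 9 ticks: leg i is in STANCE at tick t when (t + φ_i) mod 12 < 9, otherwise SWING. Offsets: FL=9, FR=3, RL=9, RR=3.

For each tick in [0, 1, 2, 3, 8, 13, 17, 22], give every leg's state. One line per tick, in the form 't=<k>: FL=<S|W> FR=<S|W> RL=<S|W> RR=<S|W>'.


t=0: phase=(9,3,9,3) vs β=9 → FL=W FR=S RL=W RR=S
t=1: phase=(10,4,10,4) vs β=9 → FL=W FR=S RL=W RR=S
t=2: phase=(11,5,11,5) vs β=9 → FL=W FR=S RL=W RR=S
t=3: phase=(0,6,0,6) vs β=9 → FL=S FR=S RL=S RR=S
t=8: phase=(5,11,5,11) vs β=9 → FL=S FR=W RL=S RR=W
t=13: phase=(10,4,10,4) vs β=9 → FL=W FR=S RL=W RR=S
t=17: phase=(2,8,2,8) vs β=9 → FL=S FR=S RL=S RR=S
t=22: phase=(7,1,7,1) vs β=9 → FL=S FR=S RL=S RR=S

t=0: FL=W FR=S RL=W RR=S
t=1: FL=W FR=S RL=W RR=S
t=2: FL=W FR=S RL=W RR=S
t=3: FL=S FR=S RL=S RR=S
t=8: FL=S FR=W RL=S RR=W
t=13: FL=W FR=S RL=W RR=S
t=17: FL=S FR=S RL=S RR=S
t=22: FL=S FR=S RL=S RR=S


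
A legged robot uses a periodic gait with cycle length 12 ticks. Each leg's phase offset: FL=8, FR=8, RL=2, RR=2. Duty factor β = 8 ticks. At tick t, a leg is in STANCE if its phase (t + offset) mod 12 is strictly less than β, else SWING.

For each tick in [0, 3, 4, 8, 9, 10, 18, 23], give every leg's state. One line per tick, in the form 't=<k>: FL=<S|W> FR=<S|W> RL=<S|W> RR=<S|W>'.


t=0: FL=W FR=W RL=S RR=S
t=3: FL=W FR=W RL=S RR=S
t=4: FL=S FR=S RL=S RR=S
t=8: FL=S FR=S RL=W RR=W
t=9: FL=S FR=S RL=W RR=W
t=10: FL=S FR=S RL=S RR=S
t=18: FL=S FR=S RL=W RR=W
t=23: FL=S FR=S RL=S RR=S

t=0: phase=(8,8,2,2) vs β=8 → FL=W FR=W RL=S RR=S
t=3: phase=(11,11,5,5) vs β=8 → FL=W FR=W RL=S RR=S
t=4: phase=(0,0,6,6) vs β=8 → FL=S FR=S RL=S RR=S
t=8: phase=(4,4,10,10) vs β=8 → FL=S FR=S RL=W RR=W
t=9: phase=(5,5,11,11) vs β=8 → FL=S FR=S RL=W RR=W
t=10: phase=(6,6,0,0) vs β=8 → FL=S FR=S RL=S RR=S
t=18: phase=(2,2,8,8) vs β=8 → FL=S FR=S RL=W RR=W
t=23: phase=(7,7,1,1) vs β=8 → FL=S FR=S RL=S RR=S


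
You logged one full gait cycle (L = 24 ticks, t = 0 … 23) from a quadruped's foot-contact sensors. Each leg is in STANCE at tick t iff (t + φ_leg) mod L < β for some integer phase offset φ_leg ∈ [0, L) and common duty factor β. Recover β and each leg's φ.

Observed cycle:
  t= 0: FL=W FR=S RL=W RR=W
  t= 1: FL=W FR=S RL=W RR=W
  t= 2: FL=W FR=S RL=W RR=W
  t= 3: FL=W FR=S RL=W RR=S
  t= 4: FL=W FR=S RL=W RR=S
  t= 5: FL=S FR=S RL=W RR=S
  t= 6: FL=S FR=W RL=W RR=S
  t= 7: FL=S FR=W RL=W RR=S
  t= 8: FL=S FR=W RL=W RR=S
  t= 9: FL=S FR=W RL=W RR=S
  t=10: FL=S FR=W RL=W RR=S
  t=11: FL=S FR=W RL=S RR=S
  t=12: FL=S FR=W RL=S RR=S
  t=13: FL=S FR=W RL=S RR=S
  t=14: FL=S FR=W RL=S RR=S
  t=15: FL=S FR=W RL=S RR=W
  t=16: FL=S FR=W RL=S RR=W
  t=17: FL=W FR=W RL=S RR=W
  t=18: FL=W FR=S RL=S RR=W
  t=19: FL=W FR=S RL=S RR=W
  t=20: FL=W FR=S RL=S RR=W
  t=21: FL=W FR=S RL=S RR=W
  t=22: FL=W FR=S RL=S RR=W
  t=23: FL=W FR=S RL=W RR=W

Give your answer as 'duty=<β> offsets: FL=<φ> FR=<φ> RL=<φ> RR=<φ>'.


duty β = stance ticks per leg = 12
FL: stance ticks = 12; W→S at t=5 → φ=19
FR: stance ticks = 12; W→S at t=18 → φ=6
RL: stance ticks = 12; W→S at t=11 → φ=13
RR: stance ticks = 12; W→S at t=3 → φ=21

duty=12 offsets: FL=19 FR=6 RL=13 RR=21


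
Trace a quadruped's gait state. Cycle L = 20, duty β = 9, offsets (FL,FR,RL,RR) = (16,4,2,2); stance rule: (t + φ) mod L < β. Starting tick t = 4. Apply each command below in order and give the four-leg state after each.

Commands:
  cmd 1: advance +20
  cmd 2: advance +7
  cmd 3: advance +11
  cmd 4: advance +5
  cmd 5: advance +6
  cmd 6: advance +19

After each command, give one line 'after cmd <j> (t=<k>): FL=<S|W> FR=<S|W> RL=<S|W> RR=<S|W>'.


start t=4: FL=S FR=S RL=S RR=S
cmd 1: advance +20 → t=24, phase=(0,8,6,6) → FL=S FR=S RL=S RR=S
cmd 2: advance +7 → t=31, phase=(7,15,13,13) → FL=S FR=W RL=W RR=W
cmd 3: advance +11 → t=42, phase=(18,6,4,4) → FL=W FR=S RL=S RR=S
cmd 4: advance +5 → t=47, phase=(3,11,9,9) → FL=S FR=W RL=W RR=W
cmd 5: advance +6 → t=53, phase=(9,17,15,15) → FL=W FR=W RL=W RR=W
cmd 6: advance +19 → t=72, phase=(8,16,14,14) → FL=S FR=W RL=W RR=W

after cmd 1 (t=24): FL=S FR=S RL=S RR=S
after cmd 2 (t=31): FL=S FR=W RL=W RR=W
after cmd 3 (t=42): FL=W FR=S RL=S RR=S
after cmd 4 (t=47): FL=S FR=W RL=W RR=W
after cmd 5 (t=53): FL=W FR=W RL=W RR=W
after cmd 6 (t=72): FL=S FR=W RL=W RR=W


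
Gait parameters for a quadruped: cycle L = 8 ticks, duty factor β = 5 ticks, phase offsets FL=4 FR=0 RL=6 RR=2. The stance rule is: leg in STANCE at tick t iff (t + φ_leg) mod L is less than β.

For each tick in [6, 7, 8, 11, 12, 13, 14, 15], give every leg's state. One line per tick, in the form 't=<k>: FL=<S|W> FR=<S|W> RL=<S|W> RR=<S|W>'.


t=6: FL=S FR=W RL=S RR=S
t=7: FL=S FR=W RL=W RR=S
t=8: FL=S FR=S RL=W RR=S
t=11: FL=W FR=S RL=S RR=W
t=12: FL=S FR=S RL=S RR=W
t=13: FL=S FR=W RL=S RR=W
t=14: FL=S FR=W RL=S RR=S
t=15: FL=S FR=W RL=W RR=S

t=6: phase=(2,6,4,0) vs β=5 → FL=S FR=W RL=S RR=S
t=7: phase=(3,7,5,1) vs β=5 → FL=S FR=W RL=W RR=S
t=8: phase=(4,0,6,2) vs β=5 → FL=S FR=S RL=W RR=S
t=11: phase=(7,3,1,5) vs β=5 → FL=W FR=S RL=S RR=W
t=12: phase=(0,4,2,6) vs β=5 → FL=S FR=S RL=S RR=W
t=13: phase=(1,5,3,7) vs β=5 → FL=S FR=W RL=S RR=W
t=14: phase=(2,6,4,0) vs β=5 → FL=S FR=W RL=S RR=S
t=15: phase=(3,7,5,1) vs β=5 → FL=S FR=W RL=W RR=S


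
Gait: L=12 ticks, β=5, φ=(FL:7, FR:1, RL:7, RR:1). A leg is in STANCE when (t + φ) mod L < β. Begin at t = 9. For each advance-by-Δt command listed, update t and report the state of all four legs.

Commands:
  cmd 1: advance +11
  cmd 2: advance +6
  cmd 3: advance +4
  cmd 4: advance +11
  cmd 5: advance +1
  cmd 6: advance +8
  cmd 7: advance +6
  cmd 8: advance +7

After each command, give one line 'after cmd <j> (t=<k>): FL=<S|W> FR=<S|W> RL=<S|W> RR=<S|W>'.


start t=9: FL=S FR=W RL=S RR=W
cmd 1: advance +11 → t=20, phase=(3,9,3,9) → FL=S FR=W RL=S RR=W
cmd 2: advance +6 → t=26, phase=(9,3,9,3) → FL=W FR=S RL=W RR=S
cmd 3: advance +4 → t=30, phase=(1,7,1,7) → FL=S FR=W RL=S RR=W
cmd 4: advance +11 → t=41, phase=(0,6,0,6) → FL=S FR=W RL=S RR=W
cmd 5: advance +1 → t=42, phase=(1,7,1,7) → FL=S FR=W RL=S RR=W
cmd 6: advance +8 → t=50, phase=(9,3,9,3) → FL=W FR=S RL=W RR=S
cmd 7: advance +6 → t=56, phase=(3,9,3,9) → FL=S FR=W RL=S RR=W
cmd 8: advance +7 → t=63, phase=(10,4,10,4) → FL=W FR=S RL=W RR=S

after cmd 1 (t=20): FL=S FR=W RL=S RR=W
after cmd 2 (t=26): FL=W FR=S RL=W RR=S
after cmd 3 (t=30): FL=S FR=W RL=S RR=W
after cmd 4 (t=41): FL=S FR=W RL=S RR=W
after cmd 5 (t=42): FL=S FR=W RL=S RR=W
after cmd 6 (t=50): FL=W FR=S RL=W RR=S
after cmd 7 (t=56): FL=S FR=W RL=S RR=W
after cmd 8 (t=63): FL=W FR=S RL=W RR=S


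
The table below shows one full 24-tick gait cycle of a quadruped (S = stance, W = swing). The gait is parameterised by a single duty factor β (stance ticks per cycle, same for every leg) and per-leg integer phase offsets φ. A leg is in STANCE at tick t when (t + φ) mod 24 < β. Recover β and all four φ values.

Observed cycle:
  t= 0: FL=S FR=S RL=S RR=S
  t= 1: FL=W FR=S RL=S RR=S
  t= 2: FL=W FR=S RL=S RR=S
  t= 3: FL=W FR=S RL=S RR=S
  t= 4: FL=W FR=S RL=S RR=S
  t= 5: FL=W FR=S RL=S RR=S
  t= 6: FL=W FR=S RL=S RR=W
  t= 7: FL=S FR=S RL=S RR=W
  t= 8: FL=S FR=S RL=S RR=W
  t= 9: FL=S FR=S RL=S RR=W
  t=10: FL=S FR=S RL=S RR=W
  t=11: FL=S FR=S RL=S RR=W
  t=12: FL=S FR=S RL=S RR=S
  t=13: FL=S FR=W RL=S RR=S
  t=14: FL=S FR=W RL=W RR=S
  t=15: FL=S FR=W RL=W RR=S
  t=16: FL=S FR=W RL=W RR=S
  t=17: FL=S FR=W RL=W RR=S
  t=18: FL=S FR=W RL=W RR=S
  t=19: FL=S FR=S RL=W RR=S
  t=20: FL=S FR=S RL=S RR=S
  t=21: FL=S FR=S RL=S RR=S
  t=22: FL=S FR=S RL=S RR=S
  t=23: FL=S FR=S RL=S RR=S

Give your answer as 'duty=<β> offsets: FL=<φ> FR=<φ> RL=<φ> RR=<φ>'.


duty β = stance ticks per leg = 18
FL: stance ticks = 18; W→S at t=7 → φ=17
FR: stance ticks = 18; W→S at t=19 → φ=5
RL: stance ticks = 18; W→S at t=20 → φ=4
RR: stance ticks = 18; W→S at t=12 → φ=12

duty=18 offsets: FL=17 FR=5 RL=4 RR=12


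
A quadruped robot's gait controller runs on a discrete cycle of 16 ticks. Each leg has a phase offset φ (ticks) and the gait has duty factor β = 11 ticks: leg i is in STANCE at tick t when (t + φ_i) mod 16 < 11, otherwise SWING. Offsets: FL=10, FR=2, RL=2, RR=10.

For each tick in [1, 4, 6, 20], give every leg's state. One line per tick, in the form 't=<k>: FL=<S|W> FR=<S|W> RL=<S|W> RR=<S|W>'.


t=1: phase=(11,3,3,11) vs β=11 → FL=W FR=S RL=S RR=W
t=4: phase=(14,6,6,14) vs β=11 → FL=W FR=S RL=S RR=W
t=6: phase=(0,8,8,0) vs β=11 → FL=S FR=S RL=S RR=S
t=20: phase=(14,6,6,14) vs β=11 → FL=W FR=S RL=S RR=W

t=1: FL=W FR=S RL=S RR=W
t=4: FL=W FR=S RL=S RR=W
t=6: FL=S FR=S RL=S RR=S
t=20: FL=W FR=S RL=S RR=W


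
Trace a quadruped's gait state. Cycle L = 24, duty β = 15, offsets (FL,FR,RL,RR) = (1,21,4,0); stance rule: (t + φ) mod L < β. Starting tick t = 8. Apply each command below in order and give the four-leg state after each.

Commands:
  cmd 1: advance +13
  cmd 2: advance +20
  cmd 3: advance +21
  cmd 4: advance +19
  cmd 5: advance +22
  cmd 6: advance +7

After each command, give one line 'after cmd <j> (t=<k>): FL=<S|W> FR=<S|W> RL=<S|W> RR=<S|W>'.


after cmd 1 (t=21): FL=W FR=W RL=S RR=W
after cmd 2 (t=41): FL=W FR=S RL=W RR=W
after cmd 3 (t=62): FL=W FR=S RL=W RR=S
after cmd 4 (t=81): FL=S FR=S RL=S RR=S
after cmd 5 (t=103): FL=S FR=S RL=S RR=S
after cmd 6 (t=110): FL=W FR=S RL=W RR=S

start t=8: FL=S FR=S RL=S RR=S
cmd 1: advance +13 → t=21, phase=(22,18,1,21) → FL=W FR=W RL=S RR=W
cmd 2: advance +20 → t=41, phase=(18,14,21,17) → FL=W FR=S RL=W RR=W
cmd 3: advance +21 → t=62, phase=(15,11,18,14) → FL=W FR=S RL=W RR=S
cmd 4: advance +19 → t=81, phase=(10,6,13,9) → FL=S FR=S RL=S RR=S
cmd 5: advance +22 → t=103, phase=(8,4,11,7) → FL=S FR=S RL=S RR=S
cmd 6: advance +7 → t=110, phase=(15,11,18,14) → FL=W FR=S RL=W RR=S


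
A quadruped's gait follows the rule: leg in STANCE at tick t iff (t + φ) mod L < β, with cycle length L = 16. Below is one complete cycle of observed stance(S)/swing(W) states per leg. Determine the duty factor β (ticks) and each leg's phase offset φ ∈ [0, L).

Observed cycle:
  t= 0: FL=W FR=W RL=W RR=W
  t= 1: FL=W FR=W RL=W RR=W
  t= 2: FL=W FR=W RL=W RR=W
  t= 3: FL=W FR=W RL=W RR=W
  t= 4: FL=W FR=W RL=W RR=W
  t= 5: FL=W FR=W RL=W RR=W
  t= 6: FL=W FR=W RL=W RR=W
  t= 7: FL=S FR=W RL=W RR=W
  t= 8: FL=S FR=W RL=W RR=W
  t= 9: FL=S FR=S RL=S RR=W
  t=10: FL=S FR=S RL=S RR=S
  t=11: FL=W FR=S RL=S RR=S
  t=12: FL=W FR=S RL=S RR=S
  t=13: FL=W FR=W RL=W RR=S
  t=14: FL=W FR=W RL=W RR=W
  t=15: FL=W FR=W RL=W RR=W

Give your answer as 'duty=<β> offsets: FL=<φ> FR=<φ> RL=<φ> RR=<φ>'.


duty=4 offsets: FL=9 FR=7 RL=7 RR=6

duty β = stance ticks per leg = 4
FL: stance ticks = 4; W→S at t=7 → φ=9
FR: stance ticks = 4; W→S at t=9 → φ=7
RL: stance ticks = 4; W→S at t=9 → φ=7
RR: stance ticks = 4; W→S at t=10 → φ=6


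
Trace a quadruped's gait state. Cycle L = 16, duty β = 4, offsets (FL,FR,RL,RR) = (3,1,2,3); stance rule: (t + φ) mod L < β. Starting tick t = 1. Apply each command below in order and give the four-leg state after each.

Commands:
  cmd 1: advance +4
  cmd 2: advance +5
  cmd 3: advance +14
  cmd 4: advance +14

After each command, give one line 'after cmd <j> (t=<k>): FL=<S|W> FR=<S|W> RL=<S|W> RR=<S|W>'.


start t=1: FL=W FR=S RL=S RR=W
cmd 1: advance +4 → t=5, phase=(8,6,7,8) → FL=W FR=W RL=W RR=W
cmd 2: advance +5 → t=10, phase=(13,11,12,13) → FL=W FR=W RL=W RR=W
cmd 3: advance +14 → t=24, phase=(11,9,10,11) → FL=W FR=W RL=W RR=W
cmd 4: advance +14 → t=38, phase=(9,7,8,9) → FL=W FR=W RL=W RR=W

after cmd 1 (t=5): FL=W FR=W RL=W RR=W
after cmd 2 (t=10): FL=W FR=W RL=W RR=W
after cmd 3 (t=24): FL=W FR=W RL=W RR=W
after cmd 4 (t=38): FL=W FR=W RL=W RR=W


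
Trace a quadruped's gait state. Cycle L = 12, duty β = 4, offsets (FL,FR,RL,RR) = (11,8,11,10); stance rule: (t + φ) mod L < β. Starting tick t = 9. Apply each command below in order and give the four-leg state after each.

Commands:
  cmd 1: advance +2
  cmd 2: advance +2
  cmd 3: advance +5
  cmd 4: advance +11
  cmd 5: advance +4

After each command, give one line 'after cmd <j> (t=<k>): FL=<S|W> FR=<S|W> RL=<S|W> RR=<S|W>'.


after cmd 1 (t=11): FL=W FR=W RL=W RR=W
after cmd 2 (t=13): FL=S FR=W RL=S RR=W
after cmd 3 (t=18): FL=W FR=S RL=W RR=W
after cmd 4 (t=29): FL=W FR=S RL=W RR=S
after cmd 5 (t=33): FL=W FR=W RL=W RR=W

start t=9: FL=W FR=W RL=W RR=W
cmd 1: advance +2 → t=11, phase=(10,7,10,9) → FL=W FR=W RL=W RR=W
cmd 2: advance +2 → t=13, phase=(0,9,0,11) → FL=S FR=W RL=S RR=W
cmd 3: advance +5 → t=18, phase=(5,2,5,4) → FL=W FR=S RL=W RR=W
cmd 4: advance +11 → t=29, phase=(4,1,4,3) → FL=W FR=S RL=W RR=S
cmd 5: advance +4 → t=33, phase=(8,5,8,7) → FL=W FR=W RL=W RR=W


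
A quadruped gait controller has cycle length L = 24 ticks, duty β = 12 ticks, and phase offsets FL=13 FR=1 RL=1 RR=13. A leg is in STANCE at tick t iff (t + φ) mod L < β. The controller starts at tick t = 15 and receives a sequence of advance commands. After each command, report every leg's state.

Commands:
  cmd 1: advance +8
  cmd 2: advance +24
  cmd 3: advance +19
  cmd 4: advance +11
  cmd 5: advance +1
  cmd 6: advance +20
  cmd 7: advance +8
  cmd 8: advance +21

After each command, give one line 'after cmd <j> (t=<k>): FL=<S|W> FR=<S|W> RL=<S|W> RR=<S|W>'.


after cmd 1 (t=23): FL=W FR=S RL=S RR=W
after cmd 2 (t=47): FL=W FR=S RL=S RR=W
after cmd 3 (t=66): FL=S FR=W RL=W RR=S
after cmd 4 (t=77): FL=W FR=S RL=S RR=W
after cmd 5 (t=78): FL=W FR=S RL=S RR=W
after cmd 6 (t=98): FL=W FR=S RL=S RR=W
after cmd 7 (t=106): FL=W FR=S RL=S RR=W
after cmd 8 (t=127): FL=W FR=S RL=S RR=W

start t=15: FL=S FR=W RL=W RR=S
cmd 1: advance +8 → t=23, phase=(12,0,0,12) → FL=W FR=S RL=S RR=W
cmd 2: advance +24 → t=47, phase=(12,0,0,12) → FL=W FR=S RL=S RR=W
cmd 3: advance +19 → t=66, phase=(7,19,19,7) → FL=S FR=W RL=W RR=S
cmd 4: advance +11 → t=77, phase=(18,6,6,18) → FL=W FR=S RL=S RR=W
cmd 5: advance +1 → t=78, phase=(19,7,7,19) → FL=W FR=S RL=S RR=W
cmd 6: advance +20 → t=98, phase=(15,3,3,15) → FL=W FR=S RL=S RR=W
cmd 7: advance +8 → t=106, phase=(23,11,11,23) → FL=W FR=S RL=S RR=W
cmd 8: advance +21 → t=127, phase=(20,8,8,20) → FL=W FR=S RL=S RR=W


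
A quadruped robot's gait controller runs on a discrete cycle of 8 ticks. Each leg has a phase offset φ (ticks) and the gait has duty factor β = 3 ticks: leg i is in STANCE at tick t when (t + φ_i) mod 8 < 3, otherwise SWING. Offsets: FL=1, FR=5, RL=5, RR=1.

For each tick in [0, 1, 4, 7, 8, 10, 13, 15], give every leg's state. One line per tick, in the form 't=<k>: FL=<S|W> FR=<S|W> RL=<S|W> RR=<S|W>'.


t=0: FL=S FR=W RL=W RR=S
t=1: FL=S FR=W RL=W RR=S
t=4: FL=W FR=S RL=S RR=W
t=7: FL=S FR=W RL=W RR=S
t=8: FL=S FR=W RL=W RR=S
t=10: FL=W FR=W RL=W RR=W
t=13: FL=W FR=S RL=S RR=W
t=15: FL=S FR=W RL=W RR=S

t=0: phase=(1,5,5,1) vs β=3 → FL=S FR=W RL=W RR=S
t=1: phase=(2,6,6,2) vs β=3 → FL=S FR=W RL=W RR=S
t=4: phase=(5,1,1,5) vs β=3 → FL=W FR=S RL=S RR=W
t=7: phase=(0,4,4,0) vs β=3 → FL=S FR=W RL=W RR=S
t=8: phase=(1,5,5,1) vs β=3 → FL=S FR=W RL=W RR=S
t=10: phase=(3,7,7,3) vs β=3 → FL=W FR=W RL=W RR=W
t=13: phase=(6,2,2,6) vs β=3 → FL=W FR=S RL=S RR=W
t=15: phase=(0,4,4,0) vs β=3 → FL=S FR=W RL=W RR=S


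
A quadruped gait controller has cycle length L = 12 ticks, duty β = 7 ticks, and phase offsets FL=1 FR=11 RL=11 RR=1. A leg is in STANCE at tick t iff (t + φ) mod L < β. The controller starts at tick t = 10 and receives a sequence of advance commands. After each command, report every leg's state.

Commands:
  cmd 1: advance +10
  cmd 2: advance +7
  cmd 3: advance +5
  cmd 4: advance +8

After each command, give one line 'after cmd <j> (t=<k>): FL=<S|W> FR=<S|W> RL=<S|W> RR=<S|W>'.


after cmd 1 (t=20): FL=W FR=W RL=W RR=W
after cmd 2 (t=27): FL=S FR=S RL=S RR=S
after cmd 3 (t=32): FL=W FR=W RL=W RR=W
after cmd 4 (t=40): FL=S FR=S RL=S RR=S

start t=10: FL=W FR=W RL=W RR=W
cmd 1: advance +10 → t=20, phase=(9,7,7,9) → FL=W FR=W RL=W RR=W
cmd 2: advance +7 → t=27, phase=(4,2,2,4) → FL=S FR=S RL=S RR=S
cmd 3: advance +5 → t=32, phase=(9,7,7,9) → FL=W FR=W RL=W RR=W
cmd 4: advance +8 → t=40, phase=(5,3,3,5) → FL=S FR=S RL=S RR=S


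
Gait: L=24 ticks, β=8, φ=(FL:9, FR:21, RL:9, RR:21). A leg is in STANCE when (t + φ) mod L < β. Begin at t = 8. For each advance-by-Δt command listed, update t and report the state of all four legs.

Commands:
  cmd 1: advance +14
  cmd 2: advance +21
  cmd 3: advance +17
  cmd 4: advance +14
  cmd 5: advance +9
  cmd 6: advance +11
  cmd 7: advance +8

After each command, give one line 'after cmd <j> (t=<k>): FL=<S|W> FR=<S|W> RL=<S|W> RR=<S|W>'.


start t=8: FL=W FR=S RL=W RR=S
cmd 1: advance +14 → t=22, phase=(7,19,7,19) → FL=S FR=W RL=S RR=W
cmd 2: advance +21 → t=43, phase=(4,16,4,16) → FL=S FR=W RL=S RR=W
cmd 3: advance +17 → t=60, phase=(21,9,21,9) → FL=W FR=W RL=W RR=W
cmd 4: advance +14 → t=74, phase=(11,23,11,23) → FL=W FR=W RL=W RR=W
cmd 5: advance +9 → t=83, phase=(20,8,20,8) → FL=W FR=W RL=W RR=W
cmd 6: advance +11 → t=94, phase=(7,19,7,19) → FL=S FR=W RL=S RR=W
cmd 7: advance +8 → t=102, phase=(15,3,15,3) → FL=W FR=S RL=W RR=S

after cmd 1 (t=22): FL=S FR=W RL=S RR=W
after cmd 2 (t=43): FL=S FR=W RL=S RR=W
after cmd 3 (t=60): FL=W FR=W RL=W RR=W
after cmd 4 (t=74): FL=W FR=W RL=W RR=W
after cmd 5 (t=83): FL=W FR=W RL=W RR=W
after cmd 6 (t=94): FL=S FR=W RL=S RR=W
after cmd 7 (t=102): FL=W FR=S RL=W RR=S


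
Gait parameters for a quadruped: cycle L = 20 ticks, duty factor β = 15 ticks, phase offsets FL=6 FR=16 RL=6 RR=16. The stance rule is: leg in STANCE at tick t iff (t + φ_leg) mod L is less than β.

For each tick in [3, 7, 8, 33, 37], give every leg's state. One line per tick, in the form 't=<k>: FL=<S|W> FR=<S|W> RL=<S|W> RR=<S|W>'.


t=3: FL=S FR=W RL=S RR=W
t=7: FL=S FR=S RL=S RR=S
t=8: FL=S FR=S RL=S RR=S
t=33: FL=W FR=S RL=W RR=S
t=37: FL=S FR=S RL=S RR=S

t=3: phase=(9,19,9,19) vs β=15 → FL=S FR=W RL=S RR=W
t=7: phase=(13,3,13,3) vs β=15 → FL=S FR=S RL=S RR=S
t=8: phase=(14,4,14,4) vs β=15 → FL=S FR=S RL=S RR=S
t=33: phase=(19,9,19,9) vs β=15 → FL=W FR=S RL=W RR=S
t=37: phase=(3,13,3,13) vs β=15 → FL=S FR=S RL=S RR=S


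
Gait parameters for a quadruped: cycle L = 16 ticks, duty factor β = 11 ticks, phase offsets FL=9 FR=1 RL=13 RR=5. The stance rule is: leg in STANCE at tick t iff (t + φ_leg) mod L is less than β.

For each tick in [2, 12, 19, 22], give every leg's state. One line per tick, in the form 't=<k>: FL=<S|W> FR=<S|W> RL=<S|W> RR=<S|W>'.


t=2: phase=(11,3,15,7) vs β=11 → FL=W FR=S RL=W RR=S
t=12: phase=(5,13,9,1) vs β=11 → FL=S FR=W RL=S RR=S
t=19: phase=(12,4,0,8) vs β=11 → FL=W FR=S RL=S RR=S
t=22: phase=(15,7,3,11) vs β=11 → FL=W FR=S RL=S RR=W

t=2: FL=W FR=S RL=W RR=S
t=12: FL=S FR=W RL=S RR=S
t=19: FL=W FR=S RL=S RR=S
t=22: FL=W FR=S RL=S RR=W


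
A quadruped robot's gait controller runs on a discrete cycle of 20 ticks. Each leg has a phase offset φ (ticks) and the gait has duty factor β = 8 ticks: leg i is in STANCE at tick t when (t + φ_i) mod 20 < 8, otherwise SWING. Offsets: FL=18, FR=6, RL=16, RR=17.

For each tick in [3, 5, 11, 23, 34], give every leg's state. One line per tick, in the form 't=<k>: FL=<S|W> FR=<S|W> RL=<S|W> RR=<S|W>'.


t=3: phase=(1,9,19,0) vs β=8 → FL=S FR=W RL=W RR=S
t=5: phase=(3,11,1,2) vs β=8 → FL=S FR=W RL=S RR=S
t=11: phase=(9,17,7,8) vs β=8 → FL=W FR=W RL=S RR=W
t=23: phase=(1,9,19,0) vs β=8 → FL=S FR=W RL=W RR=S
t=34: phase=(12,0,10,11) vs β=8 → FL=W FR=S RL=W RR=W

t=3: FL=S FR=W RL=W RR=S
t=5: FL=S FR=W RL=S RR=S
t=11: FL=W FR=W RL=S RR=W
t=23: FL=S FR=W RL=W RR=S
t=34: FL=W FR=S RL=W RR=W


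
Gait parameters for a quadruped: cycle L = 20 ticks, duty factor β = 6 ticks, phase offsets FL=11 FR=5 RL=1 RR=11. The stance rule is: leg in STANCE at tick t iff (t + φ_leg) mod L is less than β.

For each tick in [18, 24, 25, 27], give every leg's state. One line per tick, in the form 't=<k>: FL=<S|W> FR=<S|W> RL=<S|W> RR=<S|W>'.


t=18: FL=W FR=S RL=W RR=W
t=24: FL=W FR=W RL=S RR=W
t=25: FL=W FR=W RL=W RR=W
t=27: FL=W FR=W RL=W RR=W

t=18: phase=(9,3,19,9) vs β=6 → FL=W FR=S RL=W RR=W
t=24: phase=(15,9,5,15) vs β=6 → FL=W FR=W RL=S RR=W
t=25: phase=(16,10,6,16) vs β=6 → FL=W FR=W RL=W RR=W
t=27: phase=(18,12,8,18) vs β=6 → FL=W FR=W RL=W RR=W


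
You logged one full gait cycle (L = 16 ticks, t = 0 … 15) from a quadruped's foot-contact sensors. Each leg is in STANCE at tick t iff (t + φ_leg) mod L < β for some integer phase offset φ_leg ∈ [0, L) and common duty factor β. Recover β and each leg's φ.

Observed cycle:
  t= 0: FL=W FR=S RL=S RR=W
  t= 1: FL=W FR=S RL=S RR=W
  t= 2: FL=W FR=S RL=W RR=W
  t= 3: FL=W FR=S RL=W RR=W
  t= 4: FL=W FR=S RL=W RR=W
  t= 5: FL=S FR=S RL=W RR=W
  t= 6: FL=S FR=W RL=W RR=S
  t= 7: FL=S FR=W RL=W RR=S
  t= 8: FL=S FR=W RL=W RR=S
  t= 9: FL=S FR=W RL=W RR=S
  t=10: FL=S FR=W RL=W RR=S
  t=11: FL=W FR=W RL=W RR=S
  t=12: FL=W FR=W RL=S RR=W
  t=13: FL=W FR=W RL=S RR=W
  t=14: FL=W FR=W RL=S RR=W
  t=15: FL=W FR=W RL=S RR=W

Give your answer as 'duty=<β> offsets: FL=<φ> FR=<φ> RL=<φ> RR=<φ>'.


duty β = stance ticks per leg = 6
FL: stance ticks = 6; W→S at t=5 → φ=11
FR: stance ticks = 6; W→S at t=0 → φ=0
RL: stance ticks = 6; W→S at t=12 → φ=4
RR: stance ticks = 6; W→S at t=6 → φ=10

duty=6 offsets: FL=11 FR=0 RL=4 RR=10


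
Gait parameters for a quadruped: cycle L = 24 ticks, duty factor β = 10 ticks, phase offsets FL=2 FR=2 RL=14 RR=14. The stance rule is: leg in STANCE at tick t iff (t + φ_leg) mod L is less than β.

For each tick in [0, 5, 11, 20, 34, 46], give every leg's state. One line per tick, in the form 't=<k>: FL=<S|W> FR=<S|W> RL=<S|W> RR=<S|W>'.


t=0: phase=(2,2,14,14) vs β=10 → FL=S FR=S RL=W RR=W
t=5: phase=(7,7,19,19) vs β=10 → FL=S FR=S RL=W RR=W
t=11: phase=(13,13,1,1) vs β=10 → FL=W FR=W RL=S RR=S
t=20: phase=(22,22,10,10) vs β=10 → FL=W FR=W RL=W RR=W
t=34: phase=(12,12,0,0) vs β=10 → FL=W FR=W RL=S RR=S
t=46: phase=(0,0,12,12) vs β=10 → FL=S FR=S RL=W RR=W

t=0: FL=S FR=S RL=W RR=W
t=5: FL=S FR=S RL=W RR=W
t=11: FL=W FR=W RL=S RR=S
t=20: FL=W FR=W RL=W RR=W
t=34: FL=W FR=W RL=S RR=S
t=46: FL=S FR=S RL=W RR=W


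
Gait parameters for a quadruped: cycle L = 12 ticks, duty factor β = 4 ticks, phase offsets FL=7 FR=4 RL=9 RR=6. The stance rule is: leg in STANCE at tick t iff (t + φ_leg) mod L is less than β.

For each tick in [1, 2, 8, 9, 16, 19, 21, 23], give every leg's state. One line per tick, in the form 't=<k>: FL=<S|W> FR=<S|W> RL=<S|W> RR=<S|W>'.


t=1: phase=(8,5,10,7) vs β=4 → FL=W FR=W RL=W RR=W
t=2: phase=(9,6,11,8) vs β=4 → FL=W FR=W RL=W RR=W
t=8: phase=(3,0,5,2) vs β=4 → FL=S FR=S RL=W RR=S
t=9: phase=(4,1,6,3) vs β=4 → FL=W FR=S RL=W RR=S
t=16: phase=(11,8,1,10) vs β=4 → FL=W FR=W RL=S RR=W
t=19: phase=(2,11,4,1) vs β=4 → FL=S FR=W RL=W RR=S
t=21: phase=(4,1,6,3) vs β=4 → FL=W FR=S RL=W RR=S
t=23: phase=(6,3,8,5) vs β=4 → FL=W FR=S RL=W RR=W

t=1: FL=W FR=W RL=W RR=W
t=2: FL=W FR=W RL=W RR=W
t=8: FL=S FR=S RL=W RR=S
t=9: FL=W FR=S RL=W RR=S
t=16: FL=W FR=W RL=S RR=W
t=19: FL=S FR=W RL=W RR=S
t=21: FL=W FR=S RL=W RR=S
t=23: FL=W FR=S RL=W RR=W


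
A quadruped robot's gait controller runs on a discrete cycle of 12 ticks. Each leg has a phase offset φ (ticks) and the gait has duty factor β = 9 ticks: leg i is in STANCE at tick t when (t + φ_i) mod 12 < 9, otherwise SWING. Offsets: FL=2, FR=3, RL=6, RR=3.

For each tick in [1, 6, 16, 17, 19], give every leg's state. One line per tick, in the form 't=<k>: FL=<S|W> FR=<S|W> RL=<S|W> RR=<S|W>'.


t=1: FL=S FR=S RL=S RR=S
t=6: FL=S FR=W RL=S RR=W
t=16: FL=S FR=S RL=W RR=S
t=17: FL=S FR=S RL=W RR=S
t=19: FL=W FR=W RL=S RR=W

t=1: phase=(3,4,7,4) vs β=9 → FL=S FR=S RL=S RR=S
t=6: phase=(8,9,0,9) vs β=9 → FL=S FR=W RL=S RR=W
t=16: phase=(6,7,10,7) vs β=9 → FL=S FR=S RL=W RR=S
t=17: phase=(7,8,11,8) vs β=9 → FL=S FR=S RL=W RR=S
t=19: phase=(9,10,1,10) vs β=9 → FL=W FR=W RL=S RR=W


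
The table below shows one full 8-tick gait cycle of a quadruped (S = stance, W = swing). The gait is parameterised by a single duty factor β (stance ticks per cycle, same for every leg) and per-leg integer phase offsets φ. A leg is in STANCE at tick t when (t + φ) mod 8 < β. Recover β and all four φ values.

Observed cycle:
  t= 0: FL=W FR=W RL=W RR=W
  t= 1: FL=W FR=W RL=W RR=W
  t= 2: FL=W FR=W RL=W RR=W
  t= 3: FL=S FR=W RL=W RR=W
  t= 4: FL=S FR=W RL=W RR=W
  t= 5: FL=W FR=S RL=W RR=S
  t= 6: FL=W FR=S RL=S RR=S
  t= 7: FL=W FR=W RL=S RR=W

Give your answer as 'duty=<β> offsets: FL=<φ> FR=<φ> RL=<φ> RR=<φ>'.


duty β = stance ticks per leg = 2
FL: stance ticks = 2; W→S at t=3 → φ=5
FR: stance ticks = 2; W→S at t=5 → φ=3
RL: stance ticks = 2; W→S at t=6 → φ=2
RR: stance ticks = 2; W→S at t=5 → φ=3

duty=2 offsets: FL=5 FR=3 RL=2 RR=3


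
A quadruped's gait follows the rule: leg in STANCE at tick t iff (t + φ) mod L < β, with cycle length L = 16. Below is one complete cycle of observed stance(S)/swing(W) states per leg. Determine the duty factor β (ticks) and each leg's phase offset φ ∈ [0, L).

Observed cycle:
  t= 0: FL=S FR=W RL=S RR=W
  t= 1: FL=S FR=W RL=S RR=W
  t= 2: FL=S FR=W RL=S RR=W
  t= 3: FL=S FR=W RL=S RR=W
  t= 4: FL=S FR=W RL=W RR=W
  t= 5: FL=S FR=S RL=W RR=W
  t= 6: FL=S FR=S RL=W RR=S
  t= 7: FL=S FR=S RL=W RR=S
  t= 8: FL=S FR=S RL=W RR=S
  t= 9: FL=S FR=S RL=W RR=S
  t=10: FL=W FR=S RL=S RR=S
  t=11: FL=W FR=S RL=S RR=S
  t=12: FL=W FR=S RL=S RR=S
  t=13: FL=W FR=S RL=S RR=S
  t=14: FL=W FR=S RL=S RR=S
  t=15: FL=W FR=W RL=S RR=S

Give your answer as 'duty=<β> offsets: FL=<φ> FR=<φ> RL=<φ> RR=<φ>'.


duty β = stance ticks per leg = 10
FL: stance ticks = 10; W→S at t=0 → φ=0
FR: stance ticks = 10; W→S at t=5 → φ=11
RL: stance ticks = 10; W→S at t=10 → φ=6
RR: stance ticks = 10; W→S at t=6 → φ=10

duty=10 offsets: FL=0 FR=11 RL=6 RR=10


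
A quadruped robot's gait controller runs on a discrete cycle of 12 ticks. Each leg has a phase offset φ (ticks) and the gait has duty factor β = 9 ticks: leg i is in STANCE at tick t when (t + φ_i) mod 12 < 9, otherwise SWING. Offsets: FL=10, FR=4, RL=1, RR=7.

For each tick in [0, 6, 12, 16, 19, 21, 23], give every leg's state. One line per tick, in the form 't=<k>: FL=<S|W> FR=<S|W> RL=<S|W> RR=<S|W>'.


t=0: phase=(10,4,1,7) vs β=9 → FL=W FR=S RL=S RR=S
t=6: phase=(4,10,7,1) vs β=9 → FL=S FR=W RL=S RR=S
t=12: phase=(10,4,1,7) vs β=9 → FL=W FR=S RL=S RR=S
t=16: phase=(2,8,5,11) vs β=9 → FL=S FR=S RL=S RR=W
t=19: phase=(5,11,8,2) vs β=9 → FL=S FR=W RL=S RR=S
t=21: phase=(7,1,10,4) vs β=9 → FL=S FR=S RL=W RR=S
t=23: phase=(9,3,0,6) vs β=9 → FL=W FR=S RL=S RR=S

t=0: FL=W FR=S RL=S RR=S
t=6: FL=S FR=W RL=S RR=S
t=12: FL=W FR=S RL=S RR=S
t=16: FL=S FR=S RL=S RR=W
t=19: FL=S FR=W RL=S RR=S
t=21: FL=S FR=S RL=W RR=S
t=23: FL=W FR=S RL=S RR=S
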